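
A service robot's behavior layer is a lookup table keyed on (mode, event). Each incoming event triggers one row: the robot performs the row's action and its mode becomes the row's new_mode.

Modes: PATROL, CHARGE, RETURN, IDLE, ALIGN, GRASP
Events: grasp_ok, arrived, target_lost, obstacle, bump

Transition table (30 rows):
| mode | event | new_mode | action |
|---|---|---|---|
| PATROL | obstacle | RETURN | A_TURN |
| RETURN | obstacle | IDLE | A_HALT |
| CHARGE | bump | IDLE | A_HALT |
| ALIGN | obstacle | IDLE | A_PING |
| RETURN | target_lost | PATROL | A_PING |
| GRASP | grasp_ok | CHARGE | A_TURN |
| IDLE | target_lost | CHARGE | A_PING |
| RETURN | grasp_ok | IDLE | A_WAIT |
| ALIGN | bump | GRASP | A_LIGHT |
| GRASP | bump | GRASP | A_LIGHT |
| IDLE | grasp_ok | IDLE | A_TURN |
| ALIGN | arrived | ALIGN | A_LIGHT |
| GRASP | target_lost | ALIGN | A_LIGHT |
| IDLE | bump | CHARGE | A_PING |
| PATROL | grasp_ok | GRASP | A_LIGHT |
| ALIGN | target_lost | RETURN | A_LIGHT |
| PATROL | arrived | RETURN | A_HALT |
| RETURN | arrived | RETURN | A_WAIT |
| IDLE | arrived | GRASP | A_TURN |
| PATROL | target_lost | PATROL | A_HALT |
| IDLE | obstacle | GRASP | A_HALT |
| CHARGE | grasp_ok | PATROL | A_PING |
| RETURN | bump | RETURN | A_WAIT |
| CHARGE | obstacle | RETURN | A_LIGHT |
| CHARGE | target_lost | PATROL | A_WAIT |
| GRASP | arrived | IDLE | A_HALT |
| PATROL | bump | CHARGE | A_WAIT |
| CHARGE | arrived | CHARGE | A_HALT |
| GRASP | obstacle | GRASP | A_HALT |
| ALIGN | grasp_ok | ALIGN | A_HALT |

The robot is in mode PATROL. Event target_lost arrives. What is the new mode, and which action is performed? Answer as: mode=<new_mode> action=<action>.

mode=PATROL action=A_HALT

current mode = PATROL; filter table to that mode:
  (PATROL, obstacle) → (RETURN, A_TURN)
  (PATROL, grasp_ok) → (GRASP, A_LIGHT)
  (PATROL, arrived) → (RETURN, A_HALT)
  (PATROL, target_lost) → (PATROL, A_HALT)  ← event matches
  (PATROL, bump) → (CHARGE, A_WAIT)
event = target_lost selects (PATROL, A_HALT)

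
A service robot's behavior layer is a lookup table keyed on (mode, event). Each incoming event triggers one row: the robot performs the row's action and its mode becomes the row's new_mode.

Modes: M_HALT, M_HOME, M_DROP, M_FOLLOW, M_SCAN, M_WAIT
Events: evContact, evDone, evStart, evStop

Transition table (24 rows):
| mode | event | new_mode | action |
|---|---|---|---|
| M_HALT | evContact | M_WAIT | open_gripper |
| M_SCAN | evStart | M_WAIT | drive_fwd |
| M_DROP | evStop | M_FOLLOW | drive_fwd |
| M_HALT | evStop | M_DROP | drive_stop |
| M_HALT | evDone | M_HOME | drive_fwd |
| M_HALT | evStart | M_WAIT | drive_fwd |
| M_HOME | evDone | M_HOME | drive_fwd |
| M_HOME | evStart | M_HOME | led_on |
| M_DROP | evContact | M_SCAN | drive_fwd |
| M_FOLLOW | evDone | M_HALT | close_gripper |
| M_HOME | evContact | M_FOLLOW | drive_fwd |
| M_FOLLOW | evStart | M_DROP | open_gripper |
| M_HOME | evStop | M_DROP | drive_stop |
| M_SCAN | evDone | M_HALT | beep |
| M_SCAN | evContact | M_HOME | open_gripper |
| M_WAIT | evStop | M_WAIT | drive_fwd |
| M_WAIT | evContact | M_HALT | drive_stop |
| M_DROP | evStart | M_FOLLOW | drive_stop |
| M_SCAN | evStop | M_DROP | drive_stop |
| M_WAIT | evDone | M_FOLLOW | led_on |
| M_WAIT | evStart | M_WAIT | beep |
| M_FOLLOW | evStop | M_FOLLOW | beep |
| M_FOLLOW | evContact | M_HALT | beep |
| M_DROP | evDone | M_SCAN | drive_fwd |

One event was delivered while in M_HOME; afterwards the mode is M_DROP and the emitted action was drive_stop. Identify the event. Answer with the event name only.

try evContact: (M_HOME, evContact) → (M_FOLLOW, drive_fwd)
try evDone: (M_HOME, evDone) → (M_HOME, drive_fwd)
try evStart: (M_HOME, evStart) → (M_HOME, led_on)
try evStop: (M_HOME, evStop) → (M_DROP, drive_stop)  ← matches

evStop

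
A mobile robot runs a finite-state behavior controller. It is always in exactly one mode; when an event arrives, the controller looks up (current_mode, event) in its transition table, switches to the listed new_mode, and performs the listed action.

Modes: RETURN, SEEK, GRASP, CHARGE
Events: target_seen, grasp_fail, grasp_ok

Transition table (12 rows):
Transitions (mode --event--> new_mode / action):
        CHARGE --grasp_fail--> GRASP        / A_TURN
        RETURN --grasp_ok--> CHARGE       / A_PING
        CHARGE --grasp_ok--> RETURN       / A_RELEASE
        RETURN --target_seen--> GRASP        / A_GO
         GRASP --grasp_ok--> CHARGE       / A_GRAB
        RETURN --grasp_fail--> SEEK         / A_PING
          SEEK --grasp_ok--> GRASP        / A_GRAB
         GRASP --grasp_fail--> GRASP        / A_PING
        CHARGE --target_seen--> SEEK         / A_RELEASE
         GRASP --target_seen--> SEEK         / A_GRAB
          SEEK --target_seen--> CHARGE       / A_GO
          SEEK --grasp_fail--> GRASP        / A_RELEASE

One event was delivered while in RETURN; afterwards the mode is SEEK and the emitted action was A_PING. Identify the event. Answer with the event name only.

try target_seen: (RETURN, target_seen) → (GRASP, A_GO)
try grasp_fail: (RETURN, grasp_fail) → (SEEK, A_PING)  ← matches
try grasp_ok: (RETURN, grasp_ok) → (CHARGE, A_PING)

grasp_fail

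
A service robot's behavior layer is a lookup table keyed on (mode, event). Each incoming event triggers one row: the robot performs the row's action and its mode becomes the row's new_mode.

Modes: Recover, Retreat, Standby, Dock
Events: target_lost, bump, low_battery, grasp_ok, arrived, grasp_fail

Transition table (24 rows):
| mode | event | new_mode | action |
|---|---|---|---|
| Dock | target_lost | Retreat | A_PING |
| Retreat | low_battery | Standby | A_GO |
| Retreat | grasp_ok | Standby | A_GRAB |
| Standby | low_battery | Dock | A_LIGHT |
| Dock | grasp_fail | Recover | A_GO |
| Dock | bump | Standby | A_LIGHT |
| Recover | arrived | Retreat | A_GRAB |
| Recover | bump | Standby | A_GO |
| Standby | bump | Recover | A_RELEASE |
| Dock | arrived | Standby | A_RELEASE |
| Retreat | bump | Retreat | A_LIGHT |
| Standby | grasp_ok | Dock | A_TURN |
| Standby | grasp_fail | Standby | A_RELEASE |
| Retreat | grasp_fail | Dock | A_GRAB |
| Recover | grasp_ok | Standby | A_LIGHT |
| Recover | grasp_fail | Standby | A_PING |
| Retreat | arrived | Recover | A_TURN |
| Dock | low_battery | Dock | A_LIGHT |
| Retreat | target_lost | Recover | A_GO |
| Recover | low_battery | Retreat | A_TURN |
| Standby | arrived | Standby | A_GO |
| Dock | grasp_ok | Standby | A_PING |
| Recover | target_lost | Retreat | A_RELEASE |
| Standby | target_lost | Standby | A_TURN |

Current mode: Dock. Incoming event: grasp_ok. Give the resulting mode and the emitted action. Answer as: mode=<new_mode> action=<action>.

mode=Standby action=A_PING

current mode = Dock; filter table to that mode:
  (Dock, target_lost) → (Retreat, A_PING)
  (Dock, grasp_fail) → (Recover, A_GO)
  (Dock, bump) → (Standby, A_LIGHT)
  (Dock, arrived) → (Standby, A_RELEASE)
  (Dock, low_battery) → (Dock, A_LIGHT)
  (Dock, grasp_ok) → (Standby, A_PING)  ← event matches
event = grasp_ok selects (Standby, A_PING)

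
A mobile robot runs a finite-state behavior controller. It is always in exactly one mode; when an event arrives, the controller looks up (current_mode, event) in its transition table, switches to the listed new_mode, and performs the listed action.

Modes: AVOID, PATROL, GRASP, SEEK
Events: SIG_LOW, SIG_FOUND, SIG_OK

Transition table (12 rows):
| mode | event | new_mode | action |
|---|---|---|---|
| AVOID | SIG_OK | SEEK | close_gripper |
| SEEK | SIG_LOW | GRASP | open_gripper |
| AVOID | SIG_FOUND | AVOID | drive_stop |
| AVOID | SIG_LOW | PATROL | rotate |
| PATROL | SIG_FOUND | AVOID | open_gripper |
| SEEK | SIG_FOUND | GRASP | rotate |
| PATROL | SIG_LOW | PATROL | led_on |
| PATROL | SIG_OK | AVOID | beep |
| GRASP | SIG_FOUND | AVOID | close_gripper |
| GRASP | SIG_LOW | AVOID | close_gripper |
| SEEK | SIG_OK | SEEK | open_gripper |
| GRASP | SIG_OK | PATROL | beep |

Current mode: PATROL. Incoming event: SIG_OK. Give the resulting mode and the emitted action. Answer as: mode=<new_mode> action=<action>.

mode=AVOID action=beep

current mode = PATROL; filter table to that mode:
  (PATROL, SIG_FOUND) → (AVOID, open_gripper)
  (PATROL, SIG_LOW) → (PATROL, led_on)
  (PATROL, SIG_OK) → (AVOID, beep)  ← event matches
event = SIG_OK selects (AVOID, beep)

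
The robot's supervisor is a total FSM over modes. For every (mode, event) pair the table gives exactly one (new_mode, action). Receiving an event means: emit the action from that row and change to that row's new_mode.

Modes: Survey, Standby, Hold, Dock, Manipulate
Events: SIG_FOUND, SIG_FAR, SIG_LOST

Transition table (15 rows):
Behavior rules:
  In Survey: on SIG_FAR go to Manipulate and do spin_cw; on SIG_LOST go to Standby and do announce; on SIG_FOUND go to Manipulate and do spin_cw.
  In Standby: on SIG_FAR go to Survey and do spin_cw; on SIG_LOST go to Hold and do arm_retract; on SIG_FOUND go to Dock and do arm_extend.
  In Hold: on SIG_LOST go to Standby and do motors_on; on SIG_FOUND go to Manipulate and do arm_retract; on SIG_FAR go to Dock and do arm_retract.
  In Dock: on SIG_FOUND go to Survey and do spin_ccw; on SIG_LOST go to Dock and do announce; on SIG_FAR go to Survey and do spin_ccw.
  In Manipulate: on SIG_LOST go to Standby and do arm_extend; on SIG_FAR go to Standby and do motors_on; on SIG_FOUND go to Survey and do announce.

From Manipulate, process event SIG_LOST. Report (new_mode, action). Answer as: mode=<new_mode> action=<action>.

mode=Standby action=arm_extend

current mode = Manipulate; filter table to that mode:
  (Manipulate, SIG_LOST) → (Standby, arm_extend)  ← event matches
  (Manipulate, SIG_FAR) → (Standby, motors_on)
  (Manipulate, SIG_FOUND) → (Survey, announce)
event = SIG_LOST selects (Standby, arm_extend)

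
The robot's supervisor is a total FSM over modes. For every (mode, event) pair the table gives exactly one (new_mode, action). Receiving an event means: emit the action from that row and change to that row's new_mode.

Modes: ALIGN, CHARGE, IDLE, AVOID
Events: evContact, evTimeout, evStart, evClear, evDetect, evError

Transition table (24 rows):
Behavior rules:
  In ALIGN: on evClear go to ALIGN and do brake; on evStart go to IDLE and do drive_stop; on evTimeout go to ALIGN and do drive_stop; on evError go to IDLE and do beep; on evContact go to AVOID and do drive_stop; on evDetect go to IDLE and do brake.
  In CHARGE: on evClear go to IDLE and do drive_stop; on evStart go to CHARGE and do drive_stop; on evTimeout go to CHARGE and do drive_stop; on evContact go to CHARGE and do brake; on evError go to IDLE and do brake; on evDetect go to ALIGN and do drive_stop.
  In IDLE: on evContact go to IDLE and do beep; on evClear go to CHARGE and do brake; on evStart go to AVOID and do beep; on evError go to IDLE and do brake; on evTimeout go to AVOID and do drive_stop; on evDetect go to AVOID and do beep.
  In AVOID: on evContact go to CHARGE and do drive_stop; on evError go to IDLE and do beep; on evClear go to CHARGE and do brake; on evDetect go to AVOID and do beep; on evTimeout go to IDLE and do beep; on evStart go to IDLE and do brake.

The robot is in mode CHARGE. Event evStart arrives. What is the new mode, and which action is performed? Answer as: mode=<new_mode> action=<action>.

mode=CHARGE action=drive_stop

current mode = CHARGE; filter table to that mode:
  (CHARGE, evClear) → (IDLE, drive_stop)
  (CHARGE, evStart) → (CHARGE, drive_stop)  ← event matches
  (CHARGE, evTimeout) → (CHARGE, drive_stop)
  (CHARGE, evContact) → (CHARGE, brake)
  (CHARGE, evError) → (IDLE, brake)
  (CHARGE, evDetect) → (ALIGN, drive_stop)
event = evStart selects (CHARGE, drive_stop)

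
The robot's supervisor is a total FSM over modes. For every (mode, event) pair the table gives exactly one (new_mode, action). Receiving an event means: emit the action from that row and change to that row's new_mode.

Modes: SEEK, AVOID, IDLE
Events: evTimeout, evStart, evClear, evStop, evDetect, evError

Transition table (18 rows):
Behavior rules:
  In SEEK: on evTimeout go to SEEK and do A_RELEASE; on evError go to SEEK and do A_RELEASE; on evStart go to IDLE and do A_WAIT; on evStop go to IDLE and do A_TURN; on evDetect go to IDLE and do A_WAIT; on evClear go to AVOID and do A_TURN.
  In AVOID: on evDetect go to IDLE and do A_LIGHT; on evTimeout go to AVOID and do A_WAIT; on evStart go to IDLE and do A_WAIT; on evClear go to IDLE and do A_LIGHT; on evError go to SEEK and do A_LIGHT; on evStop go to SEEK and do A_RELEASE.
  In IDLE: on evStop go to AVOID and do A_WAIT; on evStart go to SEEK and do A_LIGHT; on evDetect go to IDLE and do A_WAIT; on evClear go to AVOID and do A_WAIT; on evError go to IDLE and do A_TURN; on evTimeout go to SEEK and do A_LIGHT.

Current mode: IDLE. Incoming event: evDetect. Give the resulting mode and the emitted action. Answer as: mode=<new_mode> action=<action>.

current mode = IDLE; filter table to that mode:
  (IDLE, evStop) → (AVOID, A_WAIT)
  (IDLE, evStart) → (SEEK, A_LIGHT)
  (IDLE, evDetect) → (IDLE, A_WAIT)  ← event matches
  (IDLE, evClear) → (AVOID, A_WAIT)
  (IDLE, evError) → (IDLE, A_TURN)
  (IDLE, evTimeout) → (SEEK, A_LIGHT)
event = evDetect selects (IDLE, A_WAIT)

mode=IDLE action=A_WAIT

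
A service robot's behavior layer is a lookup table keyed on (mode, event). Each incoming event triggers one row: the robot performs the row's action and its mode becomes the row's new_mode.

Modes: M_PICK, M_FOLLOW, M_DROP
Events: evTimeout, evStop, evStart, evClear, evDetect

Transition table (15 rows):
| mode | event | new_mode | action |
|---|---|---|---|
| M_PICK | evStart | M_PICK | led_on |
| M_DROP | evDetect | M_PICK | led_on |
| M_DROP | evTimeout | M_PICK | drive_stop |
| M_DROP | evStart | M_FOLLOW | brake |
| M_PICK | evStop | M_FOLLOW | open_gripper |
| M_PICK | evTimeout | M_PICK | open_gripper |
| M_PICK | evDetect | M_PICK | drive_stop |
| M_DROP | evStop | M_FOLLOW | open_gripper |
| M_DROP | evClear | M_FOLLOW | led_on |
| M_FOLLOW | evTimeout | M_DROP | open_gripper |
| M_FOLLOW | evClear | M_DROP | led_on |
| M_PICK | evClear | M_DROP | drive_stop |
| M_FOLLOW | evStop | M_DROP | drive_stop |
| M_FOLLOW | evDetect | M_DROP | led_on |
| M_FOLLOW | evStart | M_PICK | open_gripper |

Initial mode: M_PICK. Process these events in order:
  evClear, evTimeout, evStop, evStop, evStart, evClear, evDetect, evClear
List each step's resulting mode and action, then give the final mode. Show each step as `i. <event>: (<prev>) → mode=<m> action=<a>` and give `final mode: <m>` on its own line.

final mode: M_DROP

1. evClear: (M_PICK) → mode=M_DROP action=drive_stop
2. evTimeout: (M_DROP) → mode=M_PICK action=drive_stop
3. evStop: (M_PICK) → mode=M_FOLLOW action=open_gripper
4. evStop: (M_FOLLOW) → mode=M_DROP action=drive_stop
5. evStart: (M_DROP) → mode=M_FOLLOW action=brake
6. evClear: (M_FOLLOW) → mode=M_DROP action=led_on
7. evDetect: (M_DROP) → mode=M_PICK action=led_on
8. evClear: (M_PICK) → mode=M_DROP action=drive_stop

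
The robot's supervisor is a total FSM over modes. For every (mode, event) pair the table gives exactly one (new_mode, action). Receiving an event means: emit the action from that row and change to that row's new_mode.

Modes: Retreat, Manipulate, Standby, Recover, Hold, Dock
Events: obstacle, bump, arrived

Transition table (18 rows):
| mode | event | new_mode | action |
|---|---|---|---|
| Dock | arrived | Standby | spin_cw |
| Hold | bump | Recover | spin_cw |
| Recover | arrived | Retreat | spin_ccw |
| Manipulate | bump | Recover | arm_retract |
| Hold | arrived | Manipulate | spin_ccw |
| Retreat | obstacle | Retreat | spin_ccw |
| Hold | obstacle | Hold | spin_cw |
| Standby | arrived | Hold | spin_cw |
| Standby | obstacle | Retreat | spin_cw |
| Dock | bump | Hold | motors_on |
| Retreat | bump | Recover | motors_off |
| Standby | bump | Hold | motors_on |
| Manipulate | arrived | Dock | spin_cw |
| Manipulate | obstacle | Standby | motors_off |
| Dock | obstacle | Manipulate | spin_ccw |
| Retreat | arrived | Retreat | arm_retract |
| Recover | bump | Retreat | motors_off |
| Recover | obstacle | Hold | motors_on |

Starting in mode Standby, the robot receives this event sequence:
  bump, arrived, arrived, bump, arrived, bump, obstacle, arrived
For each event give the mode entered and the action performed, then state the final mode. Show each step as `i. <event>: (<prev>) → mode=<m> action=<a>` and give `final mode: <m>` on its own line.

1. bump: (Standby) → mode=Hold action=motors_on
2. arrived: (Hold) → mode=Manipulate action=spin_ccw
3. arrived: (Manipulate) → mode=Dock action=spin_cw
4. bump: (Dock) → mode=Hold action=motors_on
5. arrived: (Hold) → mode=Manipulate action=spin_ccw
6. bump: (Manipulate) → mode=Recover action=arm_retract
7. obstacle: (Recover) → mode=Hold action=motors_on
8. arrived: (Hold) → mode=Manipulate action=spin_ccw

final mode: Manipulate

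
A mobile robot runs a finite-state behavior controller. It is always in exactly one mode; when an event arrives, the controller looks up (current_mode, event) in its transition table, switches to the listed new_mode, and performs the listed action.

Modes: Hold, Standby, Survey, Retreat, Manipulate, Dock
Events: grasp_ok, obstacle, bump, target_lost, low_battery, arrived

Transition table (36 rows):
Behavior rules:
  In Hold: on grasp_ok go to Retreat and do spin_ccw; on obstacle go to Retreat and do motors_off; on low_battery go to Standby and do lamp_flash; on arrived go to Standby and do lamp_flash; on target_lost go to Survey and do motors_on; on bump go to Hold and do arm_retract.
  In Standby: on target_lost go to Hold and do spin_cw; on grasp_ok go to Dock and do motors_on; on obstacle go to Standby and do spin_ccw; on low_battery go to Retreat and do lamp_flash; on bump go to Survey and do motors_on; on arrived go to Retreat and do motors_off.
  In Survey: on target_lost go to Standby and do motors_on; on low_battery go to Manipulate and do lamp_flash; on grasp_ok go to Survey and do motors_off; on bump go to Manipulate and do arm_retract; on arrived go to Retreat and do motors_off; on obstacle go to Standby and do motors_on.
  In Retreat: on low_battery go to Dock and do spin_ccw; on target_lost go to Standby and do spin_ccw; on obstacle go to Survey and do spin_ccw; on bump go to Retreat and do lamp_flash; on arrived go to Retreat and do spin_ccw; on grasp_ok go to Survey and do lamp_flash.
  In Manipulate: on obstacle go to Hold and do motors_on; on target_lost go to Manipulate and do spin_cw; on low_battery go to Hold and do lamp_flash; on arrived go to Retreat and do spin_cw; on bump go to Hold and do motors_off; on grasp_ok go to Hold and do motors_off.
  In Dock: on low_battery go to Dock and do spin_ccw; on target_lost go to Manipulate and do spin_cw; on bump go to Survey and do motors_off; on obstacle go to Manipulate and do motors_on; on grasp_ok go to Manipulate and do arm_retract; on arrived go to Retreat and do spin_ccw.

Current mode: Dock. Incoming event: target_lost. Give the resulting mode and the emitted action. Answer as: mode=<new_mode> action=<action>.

current mode = Dock; filter table to that mode:
  (Dock, low_battery) → (Dock, spin_ccw)
  (Dock, target_lost) → (Manipulate, spin_cw)  ← event matches
  (Dock, bump) → (Survey, motors_off)
  (Dock, obstacle) → (Manipulate, motors_on)
  (Dock, grasp_ok) → (Manipulate, arm_retract)
  (Dock, arrived) → (Retreat, spin_ccw)
event = target_lost selects (Manipulate, spin_cw)

mode=Manipulate action=spin_cw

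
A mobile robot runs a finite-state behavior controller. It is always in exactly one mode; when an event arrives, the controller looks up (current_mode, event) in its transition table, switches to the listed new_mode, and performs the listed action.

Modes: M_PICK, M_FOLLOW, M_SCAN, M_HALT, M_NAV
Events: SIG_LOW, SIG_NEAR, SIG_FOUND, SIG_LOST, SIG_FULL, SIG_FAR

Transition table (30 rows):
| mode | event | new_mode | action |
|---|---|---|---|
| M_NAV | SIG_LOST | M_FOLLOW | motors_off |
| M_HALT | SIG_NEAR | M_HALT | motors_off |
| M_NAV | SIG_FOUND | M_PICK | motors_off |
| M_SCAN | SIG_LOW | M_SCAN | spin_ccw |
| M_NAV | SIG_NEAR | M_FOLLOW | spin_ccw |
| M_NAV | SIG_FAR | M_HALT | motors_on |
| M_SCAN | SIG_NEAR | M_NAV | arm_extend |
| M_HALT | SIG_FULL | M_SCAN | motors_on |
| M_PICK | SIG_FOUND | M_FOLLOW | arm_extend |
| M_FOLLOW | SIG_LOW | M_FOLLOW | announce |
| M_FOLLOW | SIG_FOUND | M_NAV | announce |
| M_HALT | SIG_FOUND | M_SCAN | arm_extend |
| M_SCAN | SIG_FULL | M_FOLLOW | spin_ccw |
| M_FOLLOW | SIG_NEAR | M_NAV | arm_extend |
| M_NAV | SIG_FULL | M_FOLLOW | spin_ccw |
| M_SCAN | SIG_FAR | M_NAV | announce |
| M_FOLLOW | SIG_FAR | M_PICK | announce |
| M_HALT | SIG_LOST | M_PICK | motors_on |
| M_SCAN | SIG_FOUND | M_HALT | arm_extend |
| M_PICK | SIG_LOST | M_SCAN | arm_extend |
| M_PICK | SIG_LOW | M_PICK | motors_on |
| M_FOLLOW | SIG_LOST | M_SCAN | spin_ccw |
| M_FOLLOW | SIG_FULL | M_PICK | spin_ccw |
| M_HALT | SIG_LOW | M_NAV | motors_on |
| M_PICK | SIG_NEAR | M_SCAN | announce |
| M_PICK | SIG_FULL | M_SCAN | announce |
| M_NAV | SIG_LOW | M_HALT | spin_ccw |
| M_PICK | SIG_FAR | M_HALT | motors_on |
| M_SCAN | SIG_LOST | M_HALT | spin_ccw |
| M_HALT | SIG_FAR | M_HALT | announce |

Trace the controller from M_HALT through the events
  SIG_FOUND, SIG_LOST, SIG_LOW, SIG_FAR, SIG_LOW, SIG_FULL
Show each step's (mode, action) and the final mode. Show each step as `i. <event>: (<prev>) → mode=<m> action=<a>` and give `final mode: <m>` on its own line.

final mode: M_FOLLOW

1. SIG_FOUND: (M_HALT) → mode=M_SCAN action=arm_extend
2. SIG_LOST: (M_SCAN) → mode=M_HALT action=spin_ccw
3. SIG_LOW: (M_HALT) → mode=M_NAV action=motors_on
4. SIG_FAR: (M_NAV) → mode=M_HALT action=motors_on
5. SIG_LOW: (M_HALT) → mode=M_NAV action=motors_on
6. SIG_FULL: (M_NAV) → mode=M_FOLLOW action=spin_ccw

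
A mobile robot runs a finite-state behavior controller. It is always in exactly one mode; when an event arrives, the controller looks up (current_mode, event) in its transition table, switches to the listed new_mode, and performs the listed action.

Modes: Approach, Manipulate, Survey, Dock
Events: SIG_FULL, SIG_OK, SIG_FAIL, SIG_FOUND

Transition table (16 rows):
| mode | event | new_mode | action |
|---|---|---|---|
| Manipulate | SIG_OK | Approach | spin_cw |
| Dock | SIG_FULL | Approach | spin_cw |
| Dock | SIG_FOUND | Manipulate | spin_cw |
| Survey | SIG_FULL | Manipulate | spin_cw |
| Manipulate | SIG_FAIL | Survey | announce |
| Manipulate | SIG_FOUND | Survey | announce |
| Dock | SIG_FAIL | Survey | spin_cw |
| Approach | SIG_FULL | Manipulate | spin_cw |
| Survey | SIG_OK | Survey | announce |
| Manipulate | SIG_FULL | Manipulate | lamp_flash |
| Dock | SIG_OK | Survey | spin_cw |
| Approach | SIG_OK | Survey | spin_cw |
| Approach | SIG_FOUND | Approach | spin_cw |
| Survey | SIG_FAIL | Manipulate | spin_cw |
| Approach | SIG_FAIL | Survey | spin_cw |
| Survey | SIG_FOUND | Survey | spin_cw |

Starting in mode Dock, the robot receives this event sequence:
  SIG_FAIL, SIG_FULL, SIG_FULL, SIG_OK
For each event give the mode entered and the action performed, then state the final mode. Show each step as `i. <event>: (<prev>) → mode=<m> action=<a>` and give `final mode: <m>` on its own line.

1. SIG_FAIL: (Dock) → mode=Survey action=spin_cw
2. SIG_FULL: (Survey) → mode=Manipulate action=spin_cw
3. SIG_FULL: (Manipulate) → mode=Manipulate action=lamp_flash
4. SIG_OK: (Manipulate) → mode=Approach action=spin_cw

final mode: Approach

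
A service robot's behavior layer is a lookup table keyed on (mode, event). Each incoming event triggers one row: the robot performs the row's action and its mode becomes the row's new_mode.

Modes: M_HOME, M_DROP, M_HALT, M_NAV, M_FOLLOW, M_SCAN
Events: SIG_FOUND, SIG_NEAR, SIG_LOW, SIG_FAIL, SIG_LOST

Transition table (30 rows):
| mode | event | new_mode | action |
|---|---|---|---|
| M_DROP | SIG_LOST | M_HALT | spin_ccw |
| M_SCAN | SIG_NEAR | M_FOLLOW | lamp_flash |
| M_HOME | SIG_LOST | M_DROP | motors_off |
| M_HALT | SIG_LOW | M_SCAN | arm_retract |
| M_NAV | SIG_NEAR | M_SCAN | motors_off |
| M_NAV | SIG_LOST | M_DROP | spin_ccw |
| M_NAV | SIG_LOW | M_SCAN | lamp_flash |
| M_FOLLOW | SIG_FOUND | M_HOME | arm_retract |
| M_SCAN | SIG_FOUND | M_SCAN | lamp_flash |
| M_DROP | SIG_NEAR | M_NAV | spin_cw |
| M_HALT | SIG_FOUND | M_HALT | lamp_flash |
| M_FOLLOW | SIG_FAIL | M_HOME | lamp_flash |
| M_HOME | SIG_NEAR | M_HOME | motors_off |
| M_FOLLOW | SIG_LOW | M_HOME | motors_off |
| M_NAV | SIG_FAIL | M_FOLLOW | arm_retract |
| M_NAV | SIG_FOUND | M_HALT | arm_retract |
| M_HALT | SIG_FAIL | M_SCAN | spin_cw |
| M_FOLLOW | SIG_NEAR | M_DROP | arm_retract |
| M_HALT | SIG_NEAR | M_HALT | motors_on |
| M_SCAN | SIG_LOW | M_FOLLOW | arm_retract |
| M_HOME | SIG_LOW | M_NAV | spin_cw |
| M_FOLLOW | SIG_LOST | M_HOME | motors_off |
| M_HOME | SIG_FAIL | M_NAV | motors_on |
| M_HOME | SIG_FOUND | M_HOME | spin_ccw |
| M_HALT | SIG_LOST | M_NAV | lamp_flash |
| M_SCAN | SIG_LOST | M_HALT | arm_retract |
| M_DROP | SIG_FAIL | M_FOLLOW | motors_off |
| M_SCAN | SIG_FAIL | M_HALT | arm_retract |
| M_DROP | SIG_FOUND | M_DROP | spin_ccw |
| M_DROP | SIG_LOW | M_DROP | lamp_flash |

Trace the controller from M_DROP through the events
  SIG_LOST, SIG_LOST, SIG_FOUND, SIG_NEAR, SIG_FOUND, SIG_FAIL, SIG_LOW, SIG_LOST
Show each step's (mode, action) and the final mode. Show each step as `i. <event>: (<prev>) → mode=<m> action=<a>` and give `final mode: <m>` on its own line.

1. SIG_LOST: (M_DROP) → mode=M_HALT action=spin_ccw
2. SIG_LOST: (M_HALT) → mode=M_NAV action=lamp_flash
3. SIG_FOUND: (M_NAV) → mode=M_HALT action=arm_retract
4. SIG_NEAR: (M_HALT) → mode=M_HALT action=motors_on
5. SIG_FOUND: (M_HALT) → mode=M_HALT action=lamp_flash
6. SIG_FAIL: (M_HALT) → mode=M_SCAN action=spin_cw
7. SIG_LOW: (M_SCAN) → mode=M_FOLLOW action=arm_retract
8. SIG_LOST: (M_FOLLOW) → mode=M_HOME action=motors_off

final mode: M_HOME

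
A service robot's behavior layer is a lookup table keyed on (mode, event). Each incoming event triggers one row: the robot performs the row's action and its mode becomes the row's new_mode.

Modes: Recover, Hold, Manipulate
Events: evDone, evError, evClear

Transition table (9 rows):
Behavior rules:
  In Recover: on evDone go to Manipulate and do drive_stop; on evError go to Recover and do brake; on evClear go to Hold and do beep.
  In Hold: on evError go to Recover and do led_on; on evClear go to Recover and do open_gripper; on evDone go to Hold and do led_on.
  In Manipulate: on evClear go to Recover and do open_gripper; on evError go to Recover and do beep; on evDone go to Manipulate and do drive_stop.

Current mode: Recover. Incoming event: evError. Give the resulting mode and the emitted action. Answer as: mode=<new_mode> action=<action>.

mode=Recover action=brake

current mode = Recover; filter table to that mode:
  (Recover, evDone) → (Manipulate, drive_stop)
  (Recover, evError) → (Recover, brake)  ← event matches
  (Recover, evClear) → (Hold, beep)
event = evError selects (Recover, brake)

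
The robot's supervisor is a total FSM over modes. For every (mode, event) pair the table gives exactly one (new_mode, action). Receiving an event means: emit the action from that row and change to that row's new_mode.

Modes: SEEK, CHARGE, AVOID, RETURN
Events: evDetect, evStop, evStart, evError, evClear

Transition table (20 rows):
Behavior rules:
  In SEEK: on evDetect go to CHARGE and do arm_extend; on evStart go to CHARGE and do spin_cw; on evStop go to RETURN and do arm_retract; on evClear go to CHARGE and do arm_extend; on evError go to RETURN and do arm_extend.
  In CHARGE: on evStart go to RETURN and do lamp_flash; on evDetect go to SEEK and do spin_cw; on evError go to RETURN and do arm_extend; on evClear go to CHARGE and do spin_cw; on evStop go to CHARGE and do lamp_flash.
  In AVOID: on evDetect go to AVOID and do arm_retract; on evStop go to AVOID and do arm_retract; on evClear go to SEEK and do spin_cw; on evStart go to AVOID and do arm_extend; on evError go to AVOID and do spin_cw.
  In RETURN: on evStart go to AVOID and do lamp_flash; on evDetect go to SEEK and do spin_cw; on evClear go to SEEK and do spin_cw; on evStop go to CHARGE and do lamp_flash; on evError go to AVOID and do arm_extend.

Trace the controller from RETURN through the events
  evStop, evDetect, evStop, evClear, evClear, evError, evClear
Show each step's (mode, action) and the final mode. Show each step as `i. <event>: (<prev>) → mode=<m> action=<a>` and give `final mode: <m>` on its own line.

1. evStop: (RETURN) → mode=CHARGE action=lamp_flash
2. evDetect: (CHARGE) → mode=SEEK action=spin_cw
3. evStop: (SEEK) → mode=RETURN action=arm_retract
4. evClear: (RETURN) → mode=SEEK action=spin_cw
5. evClear: (SEEK) → mode=CHARGE action=arm_extend
6. evError: (CHARGE) → mode=RETURN action=arm_extend
7. evClear: (RETURN) → mode=SEEK action=spin_cw

final mode: SEEK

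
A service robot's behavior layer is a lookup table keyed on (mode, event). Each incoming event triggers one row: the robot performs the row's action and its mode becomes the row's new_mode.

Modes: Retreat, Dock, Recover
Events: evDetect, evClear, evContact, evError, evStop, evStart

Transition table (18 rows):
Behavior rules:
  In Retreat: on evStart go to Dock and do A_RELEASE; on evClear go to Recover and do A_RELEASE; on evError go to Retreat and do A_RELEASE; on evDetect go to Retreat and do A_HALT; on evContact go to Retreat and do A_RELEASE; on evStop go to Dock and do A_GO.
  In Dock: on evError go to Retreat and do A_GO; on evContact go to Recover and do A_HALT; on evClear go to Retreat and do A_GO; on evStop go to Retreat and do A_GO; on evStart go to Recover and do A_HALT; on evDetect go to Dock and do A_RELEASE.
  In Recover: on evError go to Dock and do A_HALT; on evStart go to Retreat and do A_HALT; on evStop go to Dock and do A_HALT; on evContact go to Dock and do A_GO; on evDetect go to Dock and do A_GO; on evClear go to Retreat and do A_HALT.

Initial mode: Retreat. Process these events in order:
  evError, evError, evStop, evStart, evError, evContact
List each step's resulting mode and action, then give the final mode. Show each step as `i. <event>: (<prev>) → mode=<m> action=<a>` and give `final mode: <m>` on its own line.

final mode: Recover

1. evError: (Retreat) → mode=Retreat action=A_RELEASE
2. evError: (Retreat) → mode=Retreat action=A_RELEASE
3. evStop: (Retreat) → mode=Dock action=A_GO
4. evStart: (Dock) → mode=Recover action=A_HALT
5. evError: (Recover) → mode=Dock action=A_HALT
6. evContact: (Dock) → mode=Recover action=A_HALT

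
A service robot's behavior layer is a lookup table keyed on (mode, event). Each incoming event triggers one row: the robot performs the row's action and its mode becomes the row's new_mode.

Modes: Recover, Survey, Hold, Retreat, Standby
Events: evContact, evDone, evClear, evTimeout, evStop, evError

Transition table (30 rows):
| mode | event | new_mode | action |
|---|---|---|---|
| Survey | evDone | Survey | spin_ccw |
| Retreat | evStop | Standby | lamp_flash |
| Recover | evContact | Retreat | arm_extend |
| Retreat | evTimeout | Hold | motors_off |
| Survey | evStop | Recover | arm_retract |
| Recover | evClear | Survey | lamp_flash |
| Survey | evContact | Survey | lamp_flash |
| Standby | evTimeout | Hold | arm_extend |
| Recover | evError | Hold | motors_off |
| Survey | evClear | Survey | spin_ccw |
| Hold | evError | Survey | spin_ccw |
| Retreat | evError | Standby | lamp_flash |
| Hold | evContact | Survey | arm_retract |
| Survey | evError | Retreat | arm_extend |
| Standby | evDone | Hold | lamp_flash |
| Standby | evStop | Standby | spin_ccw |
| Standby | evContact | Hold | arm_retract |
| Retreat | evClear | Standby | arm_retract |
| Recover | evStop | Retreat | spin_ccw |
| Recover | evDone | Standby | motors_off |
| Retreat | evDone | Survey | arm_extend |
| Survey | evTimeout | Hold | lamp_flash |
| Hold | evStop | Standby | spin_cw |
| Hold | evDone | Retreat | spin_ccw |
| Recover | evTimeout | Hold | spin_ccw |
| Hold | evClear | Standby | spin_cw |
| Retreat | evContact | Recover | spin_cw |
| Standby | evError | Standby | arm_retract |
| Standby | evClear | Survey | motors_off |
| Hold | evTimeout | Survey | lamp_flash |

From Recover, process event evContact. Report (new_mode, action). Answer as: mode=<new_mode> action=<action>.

current mode = Recover; filter table to that mode:
  (Recover, evContact) → (Retreat, arm_extend)  ← event matches
  (Recover, evClear) → (Survey, lamp_flash)
  (Recover, evError) → (Hold, motors_off)
  (Recover, evStop) → (Retreat, spin_ccw)
  (Recover, evDone) → (Standby, motors_off)
  (Recover, evTimeout) → (Hold, spin_ccw)
event = evContact selects (Retreat, arm_extend)

mode=Retreat action=arm_extend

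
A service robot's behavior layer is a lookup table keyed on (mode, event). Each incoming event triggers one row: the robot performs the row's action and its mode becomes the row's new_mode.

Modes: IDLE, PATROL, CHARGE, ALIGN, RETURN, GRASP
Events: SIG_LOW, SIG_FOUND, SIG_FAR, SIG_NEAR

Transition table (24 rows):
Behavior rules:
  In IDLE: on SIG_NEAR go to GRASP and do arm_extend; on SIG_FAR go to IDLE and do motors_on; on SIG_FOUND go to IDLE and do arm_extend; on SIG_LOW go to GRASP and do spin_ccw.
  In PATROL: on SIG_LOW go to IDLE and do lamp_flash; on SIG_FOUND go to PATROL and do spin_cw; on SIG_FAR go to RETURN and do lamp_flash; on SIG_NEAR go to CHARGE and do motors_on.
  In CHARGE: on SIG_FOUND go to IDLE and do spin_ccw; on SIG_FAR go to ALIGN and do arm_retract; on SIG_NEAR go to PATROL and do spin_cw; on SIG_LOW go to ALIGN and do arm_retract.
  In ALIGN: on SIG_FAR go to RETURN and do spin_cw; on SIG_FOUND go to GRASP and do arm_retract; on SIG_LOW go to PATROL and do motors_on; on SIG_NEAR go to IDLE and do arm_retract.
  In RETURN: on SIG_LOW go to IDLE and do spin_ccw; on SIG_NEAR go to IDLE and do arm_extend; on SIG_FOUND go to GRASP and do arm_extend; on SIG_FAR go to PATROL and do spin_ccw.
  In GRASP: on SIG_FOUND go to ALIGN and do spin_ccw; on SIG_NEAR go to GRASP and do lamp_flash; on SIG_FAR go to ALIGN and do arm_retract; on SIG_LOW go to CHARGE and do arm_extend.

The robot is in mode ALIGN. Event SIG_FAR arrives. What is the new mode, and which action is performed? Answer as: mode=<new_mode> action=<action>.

mode=RETURN action=spin_cw

current mode = ALIGN; filter table to that mode:
  (ALIGN, SIG_FAR) → (RETURN, spin_cw)  ← event matches
  (ALIGN, SIG_FOUND) → (GRASP, arm_retract)
  (ALIGN, SIG_LOW) → (PATROL, motors_on)
  (ALIGN, SIG_NEAR) → (IDLE, arm_retract)
event = SIG_FAR selects (RETURN, spin_cw)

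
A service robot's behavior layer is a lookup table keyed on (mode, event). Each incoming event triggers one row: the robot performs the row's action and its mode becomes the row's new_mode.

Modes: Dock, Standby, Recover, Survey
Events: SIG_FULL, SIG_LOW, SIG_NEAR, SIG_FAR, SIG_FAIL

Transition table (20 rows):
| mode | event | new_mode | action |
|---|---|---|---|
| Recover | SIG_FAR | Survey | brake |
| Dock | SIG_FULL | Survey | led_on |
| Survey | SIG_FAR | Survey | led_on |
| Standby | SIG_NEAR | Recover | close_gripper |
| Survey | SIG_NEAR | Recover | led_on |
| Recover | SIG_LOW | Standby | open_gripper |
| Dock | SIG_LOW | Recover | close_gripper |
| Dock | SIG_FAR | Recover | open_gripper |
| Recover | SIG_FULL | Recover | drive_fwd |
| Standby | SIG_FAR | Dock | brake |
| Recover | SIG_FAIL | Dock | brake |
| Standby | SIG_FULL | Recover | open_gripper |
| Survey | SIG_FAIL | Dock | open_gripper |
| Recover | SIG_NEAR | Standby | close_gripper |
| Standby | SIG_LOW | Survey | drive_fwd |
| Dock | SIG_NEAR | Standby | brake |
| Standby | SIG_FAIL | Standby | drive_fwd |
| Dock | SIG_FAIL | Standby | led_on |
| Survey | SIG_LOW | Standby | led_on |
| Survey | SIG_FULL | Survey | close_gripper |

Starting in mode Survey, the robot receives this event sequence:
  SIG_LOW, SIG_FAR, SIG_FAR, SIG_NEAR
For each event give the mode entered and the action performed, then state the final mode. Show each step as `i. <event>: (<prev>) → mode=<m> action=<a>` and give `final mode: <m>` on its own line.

1. SIG_LOW: (Survey) → mode=Standby action=led_on
2. SIG_FAR: (Standby) → mode=Dock action=brake
3. SIG_FAR: (Dock) → mode=Recover action=open_gripper
4. SIG_NEAR: (Recover) → mode=Standby action=close_gripper

final mode: Standby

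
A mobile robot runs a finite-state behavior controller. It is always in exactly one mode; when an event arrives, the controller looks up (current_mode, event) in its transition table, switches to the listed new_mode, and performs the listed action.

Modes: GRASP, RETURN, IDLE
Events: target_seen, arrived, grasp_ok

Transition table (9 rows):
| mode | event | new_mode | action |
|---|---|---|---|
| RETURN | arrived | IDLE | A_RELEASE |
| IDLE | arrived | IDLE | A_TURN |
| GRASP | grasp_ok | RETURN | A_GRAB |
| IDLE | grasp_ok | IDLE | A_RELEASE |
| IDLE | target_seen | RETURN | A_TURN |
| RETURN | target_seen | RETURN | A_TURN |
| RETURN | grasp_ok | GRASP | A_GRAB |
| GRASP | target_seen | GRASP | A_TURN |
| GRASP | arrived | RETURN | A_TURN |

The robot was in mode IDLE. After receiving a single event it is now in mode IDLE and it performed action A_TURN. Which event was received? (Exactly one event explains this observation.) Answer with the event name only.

arrived

try target_seen: (IDLE, target_seen) → (RETURN, A_TURN)
try arrived: (IDLE, arrived) → (IDLE, A_TURN)  ← matches
try grasp_ok: (IDLE, grasp_ok) → (IDLE, A_RELEASE)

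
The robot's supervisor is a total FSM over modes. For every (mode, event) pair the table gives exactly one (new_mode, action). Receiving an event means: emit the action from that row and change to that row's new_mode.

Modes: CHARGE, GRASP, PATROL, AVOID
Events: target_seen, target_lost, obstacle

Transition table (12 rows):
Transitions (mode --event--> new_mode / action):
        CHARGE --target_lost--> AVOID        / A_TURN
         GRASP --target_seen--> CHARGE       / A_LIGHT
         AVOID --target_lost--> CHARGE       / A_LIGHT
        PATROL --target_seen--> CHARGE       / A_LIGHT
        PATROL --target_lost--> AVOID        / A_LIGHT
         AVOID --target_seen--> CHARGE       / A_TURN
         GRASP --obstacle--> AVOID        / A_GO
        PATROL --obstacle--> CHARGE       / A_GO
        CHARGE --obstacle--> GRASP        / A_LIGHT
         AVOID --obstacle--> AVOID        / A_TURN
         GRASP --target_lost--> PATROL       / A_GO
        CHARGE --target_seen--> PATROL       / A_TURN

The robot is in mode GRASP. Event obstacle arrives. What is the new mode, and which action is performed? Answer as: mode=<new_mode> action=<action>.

mode=AVOID action=A_GO

current mode = GRASP; filter table to that mode:
  (GRASP, target_seen) → (CHARGE, A_LIGHT)
  (GRASP, obstacle) → (AVOID, A_GO)  ← event matches
  (GRASP, target_lost) → (PATROL, A_GO)
event = obstacle selects (AVOID, A_GO)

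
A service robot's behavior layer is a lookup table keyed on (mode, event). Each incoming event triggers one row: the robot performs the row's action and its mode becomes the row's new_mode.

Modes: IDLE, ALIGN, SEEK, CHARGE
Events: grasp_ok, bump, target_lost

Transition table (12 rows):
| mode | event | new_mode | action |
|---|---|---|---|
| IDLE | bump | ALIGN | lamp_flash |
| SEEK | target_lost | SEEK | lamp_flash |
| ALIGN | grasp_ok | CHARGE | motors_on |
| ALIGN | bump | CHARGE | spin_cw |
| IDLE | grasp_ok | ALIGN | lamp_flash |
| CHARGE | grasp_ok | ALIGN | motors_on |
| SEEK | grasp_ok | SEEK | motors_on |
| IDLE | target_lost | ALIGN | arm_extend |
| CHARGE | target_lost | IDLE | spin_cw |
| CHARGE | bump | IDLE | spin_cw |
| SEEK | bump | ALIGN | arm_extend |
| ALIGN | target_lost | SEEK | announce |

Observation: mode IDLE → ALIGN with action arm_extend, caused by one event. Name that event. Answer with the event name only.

try grasp_ok: (IDLE, grasp_ok) → (ALIGN, lamp_flash)
try bump: (IDLE, bump) → (ALIGN, lamp_flash)
try target_lost: (IDLE, target_lost) → (ALIGN, arm_extend)  ← matches

target_lost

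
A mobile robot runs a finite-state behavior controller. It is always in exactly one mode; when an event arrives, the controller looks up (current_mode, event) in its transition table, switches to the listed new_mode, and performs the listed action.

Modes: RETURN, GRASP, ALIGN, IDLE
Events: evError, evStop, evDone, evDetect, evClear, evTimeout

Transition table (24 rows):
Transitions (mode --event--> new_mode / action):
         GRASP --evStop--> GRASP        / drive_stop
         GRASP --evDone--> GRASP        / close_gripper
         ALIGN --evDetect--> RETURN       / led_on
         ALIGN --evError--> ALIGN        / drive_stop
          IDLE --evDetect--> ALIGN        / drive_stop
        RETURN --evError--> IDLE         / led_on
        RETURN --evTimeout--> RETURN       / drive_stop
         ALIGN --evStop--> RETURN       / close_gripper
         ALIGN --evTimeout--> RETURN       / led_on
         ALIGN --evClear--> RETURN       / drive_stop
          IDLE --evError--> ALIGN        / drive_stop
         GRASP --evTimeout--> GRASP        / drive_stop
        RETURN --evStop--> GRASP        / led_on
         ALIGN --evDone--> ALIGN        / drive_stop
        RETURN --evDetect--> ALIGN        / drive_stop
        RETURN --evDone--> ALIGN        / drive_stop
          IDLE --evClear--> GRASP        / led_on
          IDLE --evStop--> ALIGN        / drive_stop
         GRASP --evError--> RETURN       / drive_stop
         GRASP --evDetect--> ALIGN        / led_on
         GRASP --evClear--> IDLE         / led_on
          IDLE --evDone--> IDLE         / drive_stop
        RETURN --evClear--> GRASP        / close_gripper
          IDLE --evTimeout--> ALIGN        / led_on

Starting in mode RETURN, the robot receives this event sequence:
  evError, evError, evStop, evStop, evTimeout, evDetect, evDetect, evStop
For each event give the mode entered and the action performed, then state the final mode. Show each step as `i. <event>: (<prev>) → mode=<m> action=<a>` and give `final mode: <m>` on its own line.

1. evError: (RETURN) → mode=IDLE action=led_on
2. evError: (IDLE) → mode=ALIGN action=drive_stop
3. evStop: (ALIGN) → mode=RETURN action=close_gripper
4. evStop: (RETURN) → mode=GRASP action=led_on
5. evTimeout: (GRASP) → mode=GRASP action=drive_stop
6. evDetect: (GRASP) → mode=ALIGN action=led_on
7. evDetect: (ALIGN) → mode=RETURN action=led_on
8. evStop: (RETURN) → mode=GRASP action=led_on

final mode: GRASP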